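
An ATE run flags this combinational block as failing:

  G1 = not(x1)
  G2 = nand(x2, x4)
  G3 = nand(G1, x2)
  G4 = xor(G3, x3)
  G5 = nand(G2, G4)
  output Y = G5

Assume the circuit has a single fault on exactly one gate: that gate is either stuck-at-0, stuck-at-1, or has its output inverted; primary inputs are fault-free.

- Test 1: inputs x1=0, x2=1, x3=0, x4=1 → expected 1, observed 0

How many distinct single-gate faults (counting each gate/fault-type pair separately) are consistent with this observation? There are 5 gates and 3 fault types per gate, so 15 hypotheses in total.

2

Fault-free: G1=1, G2=0, G3=0, G4=0, G5=1 → 1. Observed 0.
  G1: none of the 3 fault types match ✗
  G2: none of the 3 fault types match ✗
  G3: none of the 3 fault types match ✗
  G4: none of the 3 fault types match ✗
  G5: stuck-at-0, inverted output ✓; others ✗
Consistent faults: {G5 stuck-at-0, G5 inverted output} — 2 in all.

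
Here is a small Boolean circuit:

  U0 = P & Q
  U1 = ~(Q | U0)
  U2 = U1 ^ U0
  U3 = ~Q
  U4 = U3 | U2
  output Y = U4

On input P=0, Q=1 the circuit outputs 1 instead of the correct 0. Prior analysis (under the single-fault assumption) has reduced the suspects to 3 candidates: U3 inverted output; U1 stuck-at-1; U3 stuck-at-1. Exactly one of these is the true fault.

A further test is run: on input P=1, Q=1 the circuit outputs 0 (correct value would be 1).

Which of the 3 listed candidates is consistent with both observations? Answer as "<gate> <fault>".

Evaluate each candidate on input P=1, Q=1:
  U3 inverted output: U0=1, U1=0, U2=1, U3=1 [inverted output], U4=1 → 1 — eliminated
  U1 stuck-at-1: U0=1, U1=1 [stuck-at-1], U2=0, U3=0, U4=0 → 0 — matches
  U3 stuck-at-1: U0=1, U1=0, U2=1, U3=1 [stuck-at-1], U4=1 → 1 — eliminated
Only U1 stuck-at-1 reproduces the observed 0.

U1 stuck-at-1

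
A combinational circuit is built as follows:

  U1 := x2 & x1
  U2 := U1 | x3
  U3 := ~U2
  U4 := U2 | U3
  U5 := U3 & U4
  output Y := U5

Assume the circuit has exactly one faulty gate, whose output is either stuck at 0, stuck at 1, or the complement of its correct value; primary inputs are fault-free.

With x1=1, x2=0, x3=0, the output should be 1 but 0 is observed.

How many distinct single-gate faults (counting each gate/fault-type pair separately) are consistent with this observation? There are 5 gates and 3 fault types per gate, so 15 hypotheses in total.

Fault-free: U1=0, U2=0, U3=1, U4=1, U5=1 → 1. Observed 0.
  U1: stuck-at-1, inverted output ✓; others ✗
  U2: stuck-at-1, inverted output ✓; others ✗
  U3: stuck-at-0, inverted output ✓; others ✗
  U4: stuck-at-0, inverted output ✓; others ✗
  U5: stuck-at-0, inverted output ✓; others ✗
Consistent faults: {U1 stuck-at-1, U1 inverted output, U2 stuck-at-1, U2 inverted output, U3 stuck-at-0, U3 inverted output, U4 stuck-at-0, U4 inverted output, U5 stuck-at-0, U5 inverted output} — 10 in all.

10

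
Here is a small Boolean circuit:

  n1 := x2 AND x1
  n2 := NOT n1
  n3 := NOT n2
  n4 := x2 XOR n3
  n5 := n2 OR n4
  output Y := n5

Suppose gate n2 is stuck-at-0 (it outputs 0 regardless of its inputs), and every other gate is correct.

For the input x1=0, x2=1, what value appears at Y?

Propagate with n2 forced: n1=0, n2=0 [stuck-at-0], n3=1, n4=0, n5=0.
So Y = 0. (Without the fault it would be 1.)

0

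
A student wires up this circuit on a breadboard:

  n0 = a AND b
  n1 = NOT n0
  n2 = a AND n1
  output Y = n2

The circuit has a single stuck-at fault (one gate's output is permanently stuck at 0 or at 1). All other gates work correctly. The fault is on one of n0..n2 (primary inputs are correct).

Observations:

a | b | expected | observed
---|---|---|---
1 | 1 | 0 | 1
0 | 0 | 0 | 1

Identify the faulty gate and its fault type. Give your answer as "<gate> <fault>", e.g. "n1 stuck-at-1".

Fault-free values for test 1 (a=1, b=1): n0=1, n1=0, n2=0, giving Y=0. Observed 1.
Test 1: faults giving observed 1 are {n0 stuck-at-0, n1 stuck-at-1, n2 stuck-at-1}.
Test 2 (a=0, b=0): fault-free n0=0, n1=1, n2=0 → 0; observed 1. Eliminates n0 stuck-at-0, n1 stuck-at-1.
Only n2 stuck-at-1 is consistent with every test.

n2 stuck-at-1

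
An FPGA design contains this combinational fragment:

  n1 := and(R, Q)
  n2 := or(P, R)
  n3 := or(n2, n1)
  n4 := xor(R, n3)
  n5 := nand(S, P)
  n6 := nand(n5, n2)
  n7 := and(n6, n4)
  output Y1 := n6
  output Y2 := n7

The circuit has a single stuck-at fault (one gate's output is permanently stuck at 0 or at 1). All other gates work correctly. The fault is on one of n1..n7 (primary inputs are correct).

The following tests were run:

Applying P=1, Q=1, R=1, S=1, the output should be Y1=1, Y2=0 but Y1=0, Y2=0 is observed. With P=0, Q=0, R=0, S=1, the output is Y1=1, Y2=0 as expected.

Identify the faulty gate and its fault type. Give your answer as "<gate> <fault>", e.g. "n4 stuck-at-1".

Fault-free values for test 1 (P=1, Q=1, R=1, S=1): n1=1, n2=1, n3=1, n4=0, n5=0, n6=1, n7=0, giving Y1=1, Y2=0. Observed Y1=0, Y2=0.
Test 1: faults giving observed Y1=0, Y2=0 are {n5 stuck-at-1, n6 stuck-at-0}.
Test 2 (P=0, Q=0, R=0, S=1): fault-free n1=0, n2=0, n3=0, n4=0, n5=1, n6=1, n7=0 → Y1=1, Y2=0; observed Y1=1, Y2=0. Eliminates n6 stuck-at-0.
Only n5 stuck-at-1 is consistent with every test.

n5 stuck-at-1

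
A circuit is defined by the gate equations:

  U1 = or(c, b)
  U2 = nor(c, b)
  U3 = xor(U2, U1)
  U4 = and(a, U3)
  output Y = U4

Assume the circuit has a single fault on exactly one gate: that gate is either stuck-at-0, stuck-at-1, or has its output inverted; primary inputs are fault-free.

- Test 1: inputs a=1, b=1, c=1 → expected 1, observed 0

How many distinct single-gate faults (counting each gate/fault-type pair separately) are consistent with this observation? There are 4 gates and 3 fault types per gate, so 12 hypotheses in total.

8

Fault-free: U1=1, U2=0, U3=1, U4=1 → 1. Observed 0.
  U1 stuck-at-0: output 0 ✓
  U1 stuck-at-1: output 1 ✗
  U1 inverted output: output 0 ✓
  U2 stuck-at-0: output 1 ✗
  U2 stuck-at-1: output 0 ✓
  U2 inverted output: output 0 ✓
  U3 stuck-at-0: output 0 ✓
  U3 stuck-at-1: output 1 ✗
  U3 inverted output: output 0 ✓
  U4 stuck-at-0: output 0 ✓
  U4 stuck-at-1: output 1 ✗
  U4 inverted output: output 0 ✓
Consistent faults: {U1 stuck-at-0, U1 inverted output, U2 stuck-at-1, U2 inverted output, U3 stuck-at-0, U3 inverted output, U4 stuck-at-0, U4 inverted output} — 8 in all.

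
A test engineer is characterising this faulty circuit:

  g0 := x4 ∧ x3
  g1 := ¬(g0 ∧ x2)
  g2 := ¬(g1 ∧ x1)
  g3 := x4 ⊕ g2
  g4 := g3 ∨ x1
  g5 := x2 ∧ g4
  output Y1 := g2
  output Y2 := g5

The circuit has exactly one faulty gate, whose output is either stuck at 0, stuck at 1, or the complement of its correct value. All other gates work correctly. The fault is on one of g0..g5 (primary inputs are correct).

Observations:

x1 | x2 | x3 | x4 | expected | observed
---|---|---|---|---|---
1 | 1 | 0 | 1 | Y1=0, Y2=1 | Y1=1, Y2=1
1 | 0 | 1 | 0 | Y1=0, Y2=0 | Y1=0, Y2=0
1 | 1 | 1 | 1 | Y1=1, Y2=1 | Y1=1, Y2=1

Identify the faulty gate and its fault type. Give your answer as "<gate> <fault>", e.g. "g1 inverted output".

g0 stuck-at-1

Fault-free values for test 1 (x1=1, x2=1, x3=0, x4=1): g0=0, g1=1, g2=0, g3=1, g4=1, g5=1, giving Y1=0, Y2=1. Observed Y1=1, Y2=1.
Test 1: faults giving observed Y1=1, Y2=1 are {g0 stuck-at-1, g0 inverted output, g1 stuck-at-0, g1 inverted output, g2 stuck-at-1, g2 inverted output}.
Test 2 (x1=1, x2=0, x3=1, x4=0): fault-free g0=0, g1=1, g2=0, g3=0, g4=1, g5=0 → Y1=0, Y2=0; observed Y1=0, Y2=0. Eliminates g1 stuck-at-0, g1 inverted output, g2 stuck-at-1, g2 inverted output.
Test 3 (x1=1, x2=1, x3=1, x4=1): fault-free g0=1, g1=0, g2=1, g3=0, g4=1, g5=1 → Y1=1, Y2=1; observed Y1=1, Y2=1. Eliminates g0 inverted output.
Only g0 stuck-at-1 is consistent with every test.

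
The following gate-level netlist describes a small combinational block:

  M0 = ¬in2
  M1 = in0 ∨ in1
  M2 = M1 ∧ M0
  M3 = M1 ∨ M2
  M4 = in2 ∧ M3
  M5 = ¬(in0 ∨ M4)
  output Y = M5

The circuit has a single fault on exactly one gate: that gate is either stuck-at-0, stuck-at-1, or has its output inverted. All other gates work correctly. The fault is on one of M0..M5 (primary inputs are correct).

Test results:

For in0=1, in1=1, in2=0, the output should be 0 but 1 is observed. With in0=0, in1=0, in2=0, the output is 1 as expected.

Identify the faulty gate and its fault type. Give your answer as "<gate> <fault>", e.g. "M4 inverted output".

M5 stuck-at-1

Fault-free values for test 1 (in0=1, in1=1, in2=0): M0=1, M1=1, M2=1, M3=1, M4=0, M5=0, giving Y=0. Observed 1.
Test 1: faults giving observed 1 are {M5 stuck-at-1, M5 inverted output}.
Test 2 (in0=0, in1=0, in2=0): fault-free M0=1, M1=0, M2=0, M3=0, M4=0, M5=1 → 1; observed 1. Eliminates M5 inverted output.
Only M5 stuck-at-1 is consistent with every test.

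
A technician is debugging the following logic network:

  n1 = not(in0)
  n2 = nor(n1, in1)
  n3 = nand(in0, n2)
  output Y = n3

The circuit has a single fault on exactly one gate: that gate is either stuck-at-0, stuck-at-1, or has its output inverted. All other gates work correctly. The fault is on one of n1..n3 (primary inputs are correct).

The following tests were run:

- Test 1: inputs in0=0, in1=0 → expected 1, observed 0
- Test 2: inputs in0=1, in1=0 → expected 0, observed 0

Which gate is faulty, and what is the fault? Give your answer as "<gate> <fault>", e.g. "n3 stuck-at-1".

n3 stuck-at-0

Fault-free values for test 1 (in0=0, in1=0): n1=1, n2=0, n3=1, giving Y=1. Observed 0.
Test 1: faults giving observed 0 are {n3 stuck-at-0, n3 inverted output}.
Test 2 (in0=1, in1=0): fault-free n1=0, n2=1, n3=0 → 0; observed 0. Eliminates n3 inverted output.
Only n3 stuck-at-0 is consistent with every test.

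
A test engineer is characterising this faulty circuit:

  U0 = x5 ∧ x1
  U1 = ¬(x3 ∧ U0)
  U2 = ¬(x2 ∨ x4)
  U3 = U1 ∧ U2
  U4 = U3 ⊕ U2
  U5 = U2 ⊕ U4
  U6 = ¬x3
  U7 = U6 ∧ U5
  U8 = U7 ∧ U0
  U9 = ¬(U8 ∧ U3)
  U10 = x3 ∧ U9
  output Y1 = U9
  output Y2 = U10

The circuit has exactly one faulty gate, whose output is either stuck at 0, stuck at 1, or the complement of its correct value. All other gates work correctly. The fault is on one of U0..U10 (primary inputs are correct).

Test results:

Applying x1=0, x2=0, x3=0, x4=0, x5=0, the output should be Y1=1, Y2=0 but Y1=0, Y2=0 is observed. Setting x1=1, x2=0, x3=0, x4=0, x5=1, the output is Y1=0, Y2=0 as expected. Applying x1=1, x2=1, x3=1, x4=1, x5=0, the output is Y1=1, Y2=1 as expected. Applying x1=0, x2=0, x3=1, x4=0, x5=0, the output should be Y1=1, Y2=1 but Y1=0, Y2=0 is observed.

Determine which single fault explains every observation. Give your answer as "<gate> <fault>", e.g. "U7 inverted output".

Fault-free values for test 1 (x1=0, x2=0, x3=0, x4=0, x5=0): U0=0, U1=1, U2=1, U3=1, U4=0, U5=1, U6=1, U7=1, U8=0, U9=1, U10=0, giving Y1=1, Y2=0. Observed Y1=0, Y2=0.
Test 1: faults giving observed Y1=0, Y2=0 are {U0 stuck-at-1, U0 inverted output, U8 stuck-at-1, U8 inverted output, U9 stuck-at-0, U9 inverted output}.
Test 2 (x1=1, x2=0, x3=0, x4=0, x5=1): fault-free U0=1, U1=1, U2=1, U3=1, U4=0, U5=1, U6=1, U7=1, U8=1, U9=0, U10=0 → Y1=0, Y2=0; observed Y1=0, Y2=0. Eliminates U0 inverted output, U8 inverted output, U9 inverted output.
Test 3 (x1=1, x2=1, x3=1, x4=1, x5=0): fault-free U0=0, U1=1, U2=0, U3=0, U4=0, U5=0, U6=0, U7=0, U8=0, U9=1, U10=1 → Y1=1, Y2=1; observed Y1=1, Y2=1. Eliminates U9 stuck-at-0.
Test 4 (x1=0, x2=0, x3=1, x4=0, x5=0): fault-free U0=0, U1=1, U2=1, U3=1, U4=0, U5=1, U6=0, U7=0, U8=0, U9=1, U10=1 → Y1=1, Y2=1; observed Y1=0, Y2=0. Eliminates U0 stuck-at-1.
Only U8 stuck-at-1 is consistent with every test.

U8 stuck-at-1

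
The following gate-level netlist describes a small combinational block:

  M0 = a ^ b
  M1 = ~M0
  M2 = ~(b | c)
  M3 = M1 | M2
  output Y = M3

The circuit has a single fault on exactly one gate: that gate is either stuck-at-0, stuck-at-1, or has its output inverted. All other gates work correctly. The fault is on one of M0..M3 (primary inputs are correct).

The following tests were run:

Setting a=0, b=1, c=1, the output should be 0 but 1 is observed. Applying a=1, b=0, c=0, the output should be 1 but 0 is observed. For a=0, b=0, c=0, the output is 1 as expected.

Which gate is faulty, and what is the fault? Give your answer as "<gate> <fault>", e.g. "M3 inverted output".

Fault-free values for test 1 (a=0, b=1, c=1): M0=1, M1=0, M2=0, M3=0, giving Y=0. Observed 1.
Test 1: faults giving observed 1 are {M0 stuck-at-0, M0 inverted output, M1 stuck-at-1, M1 inverted output, M2 stuck-at-1, M2 inverted output, M3 stuck-at-1, M3 inverted output}.
Test 2 (a=1, b=0, c=0): fault-free M0=1, M1=0, M2=1, M3=1 → 1; observed 0. Eliminates M0 stuck-at-0, M0 inverted output, M1 stuck-at-1, M1 inverted output, M2 stuck-at-1, M3 stuck-at-1.
Test 3 (a=0, b=0, c=0): fault-free M0=0, M1=1, M2=1, M3=1 → 1; observed 1. Eliminates M3 inverted output.
Only M2 inverted output is consistent with every test.

M2 inverted output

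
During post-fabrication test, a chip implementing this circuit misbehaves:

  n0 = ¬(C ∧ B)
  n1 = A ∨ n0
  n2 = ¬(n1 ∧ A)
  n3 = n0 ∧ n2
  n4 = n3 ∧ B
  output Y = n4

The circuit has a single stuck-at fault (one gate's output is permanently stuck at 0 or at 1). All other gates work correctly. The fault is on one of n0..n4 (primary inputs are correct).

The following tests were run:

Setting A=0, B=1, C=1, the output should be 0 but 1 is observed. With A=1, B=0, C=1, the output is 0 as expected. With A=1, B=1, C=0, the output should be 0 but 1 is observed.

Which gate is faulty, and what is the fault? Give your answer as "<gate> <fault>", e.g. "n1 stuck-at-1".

Fault-free values for test 1 (A=0, B=1, C=1): n0=0, n1=0, n2=1, n3=0, n4=0, giving Y=0. Observed 1.
Test 1: faults giving observed 1 are {n0 stuck-at-1, n3 stuck-at-1, n4 stuck-at-1}.
Test 2 (A=1, B=0, C=1): fault-free n0=1, n1=1, n2=0, n3=0, n4=0 → 0; observed 0. Eliminates n4 stuck-at-1.
Test 3 (A=1, B=1, C=0): fault-free n0=1, n1=1, n2=0, n3=0, n4=0 → 0; observed 1. Eliminates n0 stuck-at-1.
Only n3 stuck-at-1 is consistent with every test.

n3 stuck-at-1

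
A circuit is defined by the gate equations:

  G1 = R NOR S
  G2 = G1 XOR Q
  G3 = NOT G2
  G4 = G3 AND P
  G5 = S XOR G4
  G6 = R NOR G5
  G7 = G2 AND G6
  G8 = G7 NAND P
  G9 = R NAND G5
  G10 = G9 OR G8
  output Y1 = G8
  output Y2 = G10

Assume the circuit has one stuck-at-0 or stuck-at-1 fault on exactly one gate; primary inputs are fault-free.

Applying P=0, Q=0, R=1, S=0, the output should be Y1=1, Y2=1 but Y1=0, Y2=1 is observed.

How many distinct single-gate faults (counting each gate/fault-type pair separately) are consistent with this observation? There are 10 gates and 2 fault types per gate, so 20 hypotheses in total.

1

Fault-free: G1=0, G2=0, G3=1, G4=0, G5=0, G6=0, G7=0, G8=1, G9=1, G10=1 → Y1=1, Y2=1. Observed Y1=0, Y2=1.
  G1: none of the 2 fault types match ✗
  G2: none of the 2 fault types match ✗
  G3: none of the 2 fault types match ✗
  G4: none of the 2 fault types match ✗
  G5: none of the 2 fault types match ✗
  G6: none of the 2 fault types match ✗
  G7: none of the 2 fault types match ✗
  G8: stuck-at-0 ✓; others ✗
  G9: none of the 2 fault types match ✗
  G10: none of the 2 fault types match ✗
Consistent faults: {G8 stuck-at-0} — 1 in all.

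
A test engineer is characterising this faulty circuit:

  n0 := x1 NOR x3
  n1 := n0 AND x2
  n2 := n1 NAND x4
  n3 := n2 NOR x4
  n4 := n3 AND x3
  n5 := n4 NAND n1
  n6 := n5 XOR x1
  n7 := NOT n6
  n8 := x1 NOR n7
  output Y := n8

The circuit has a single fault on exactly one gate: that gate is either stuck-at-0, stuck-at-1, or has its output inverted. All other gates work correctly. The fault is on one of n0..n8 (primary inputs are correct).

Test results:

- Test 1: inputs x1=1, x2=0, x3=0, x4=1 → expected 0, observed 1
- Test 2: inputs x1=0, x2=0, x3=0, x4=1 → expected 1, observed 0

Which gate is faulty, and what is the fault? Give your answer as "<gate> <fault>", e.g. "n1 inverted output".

Fault-free values for test 1 (x1=1, x2=0, x3=0, x4=1): n0=0, n1=0, n2=1, n3=0, n4=0, n5=1, n6=0, n7=1, n8=0, giving Y=0. Observed 1.
Test 1: faults giving observed 1 are {n8 stuck-at-1, n8 inverted output}.
Test 2 (x1=0, x2=0, x3=0, x4=1): fault-free n0=1, n1=0, n2=1, n3=0, n4=0, n5=1, n6=1, n7=0, n8=1 → 1; observed 0. Eliminates n8 stuck-at-1.
Only n8 inverted output is consistent with every test.

n8 inverted output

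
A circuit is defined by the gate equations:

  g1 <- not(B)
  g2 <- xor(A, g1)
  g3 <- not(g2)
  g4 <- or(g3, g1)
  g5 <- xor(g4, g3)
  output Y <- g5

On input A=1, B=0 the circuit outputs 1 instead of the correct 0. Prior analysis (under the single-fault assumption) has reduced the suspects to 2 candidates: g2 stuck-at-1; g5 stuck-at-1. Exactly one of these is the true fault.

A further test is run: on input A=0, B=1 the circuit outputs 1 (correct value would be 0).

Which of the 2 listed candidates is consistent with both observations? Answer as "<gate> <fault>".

g5 stuck-at-1

Evaluate each candidate on input A=0, B=1:
  g2 stuck-at-1: g1=0, g2=1 [stuck-at-1], g3=0, g4=0, g5=0 → 0 — eliminated
  g5 stuck-at-1: g1=0, g2=0, g3=1, g4=1, g5=1 [stuck-at-1] → 1 — matches
Only g5 stuck-at-1 reproduces the observed 1.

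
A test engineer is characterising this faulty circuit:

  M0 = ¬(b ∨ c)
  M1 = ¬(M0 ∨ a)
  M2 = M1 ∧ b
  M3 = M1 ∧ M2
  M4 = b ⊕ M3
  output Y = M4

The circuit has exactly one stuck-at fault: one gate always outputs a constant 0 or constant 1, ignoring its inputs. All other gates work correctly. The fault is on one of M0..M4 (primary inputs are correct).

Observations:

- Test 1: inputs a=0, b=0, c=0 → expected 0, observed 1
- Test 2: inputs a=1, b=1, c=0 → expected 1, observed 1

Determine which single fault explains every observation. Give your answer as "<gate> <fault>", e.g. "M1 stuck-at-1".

M4 stuck-at-1

Fault-free values for test 1 (a=0, b=0, c=0): M0=1, M1=0, M2=0, M3=0, M4=0, giving Y=0. Observed 1.
Test 1: faults giving observed 1 are {M3 stuck-at-1, M4 stuck-at-1}.
Test 2 (a=1, b=1, c=0): fault-free M0=0, M1=0, M2=0, M3=0, M4=1 → 1; observed 1. Eliminates M3 stuck-at-1.
Only M4 stuck-at-1 is consistent with every test.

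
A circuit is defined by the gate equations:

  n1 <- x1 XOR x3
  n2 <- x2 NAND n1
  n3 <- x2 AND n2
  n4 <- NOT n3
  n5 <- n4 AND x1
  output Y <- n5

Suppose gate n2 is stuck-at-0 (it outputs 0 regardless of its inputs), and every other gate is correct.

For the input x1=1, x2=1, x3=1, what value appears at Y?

1

Propagate with n2 forced: n1=0, n2=0 [stuck-at-0], n3=0, n4=1, n5=1.
So Y = 1. (Without the fault it would be 0.)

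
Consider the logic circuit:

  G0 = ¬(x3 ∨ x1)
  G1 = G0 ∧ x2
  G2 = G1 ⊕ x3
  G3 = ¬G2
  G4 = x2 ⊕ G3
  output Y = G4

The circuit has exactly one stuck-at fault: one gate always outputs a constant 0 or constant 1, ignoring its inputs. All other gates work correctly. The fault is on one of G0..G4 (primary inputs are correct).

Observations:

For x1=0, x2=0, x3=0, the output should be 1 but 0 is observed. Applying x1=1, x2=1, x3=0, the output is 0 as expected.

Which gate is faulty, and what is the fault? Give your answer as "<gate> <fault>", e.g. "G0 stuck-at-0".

G4 stuck-at-0

Fault-free values for test 1 (x1=0, x2=0, x3=0): G0=1, G1=0, G2=0, G3=1, G4=1, giving Y=1. Observed 0.
Test 1: faults giving observed 0 are {G1 stuck-at-1, G2 stuck-at-1, G3 stuck-at-0, G4 stuck-at-0}.
Test 2 (x1=1, x2=1, x3=0): fault-free G0=0, G1=0, G2=0, G3=1, G4=0 → 0; observed 0. Eliminates G1 stuck-at-1, G2 stuck-at-1, G3 stuck-at-0.
Only G4 stuck-at-0 is consistent with every test.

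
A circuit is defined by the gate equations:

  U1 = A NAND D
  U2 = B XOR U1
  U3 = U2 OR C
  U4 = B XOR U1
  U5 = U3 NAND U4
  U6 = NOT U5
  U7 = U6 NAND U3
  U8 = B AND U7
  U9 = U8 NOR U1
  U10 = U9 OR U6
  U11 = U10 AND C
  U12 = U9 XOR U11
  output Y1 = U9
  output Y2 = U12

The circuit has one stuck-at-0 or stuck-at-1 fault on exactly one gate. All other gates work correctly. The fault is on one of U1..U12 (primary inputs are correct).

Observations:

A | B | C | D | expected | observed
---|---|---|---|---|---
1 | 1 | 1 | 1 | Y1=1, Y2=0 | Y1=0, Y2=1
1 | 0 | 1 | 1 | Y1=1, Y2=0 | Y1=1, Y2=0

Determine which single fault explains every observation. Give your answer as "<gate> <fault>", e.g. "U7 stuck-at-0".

U7 stuck-at-1

Fault-free values for test 1 (A=1, B=1, C=1, D=1): U1=0, U2=1, U3=1, U4=1, U5=0, U6=1, U7=0, U8=0, U9=1, U10=1, U11=1, U12=0, giving Y1=1, Y2=0. Observed Y1=0, Y2=1.
Test 1: faults giving observed Y1=0, Y2=1 are {U7 stuck-at-1, U8 stuck-at-1, U9 stuck-at-0}.
Test 2 (A=1, B=0, C=1, D=1): fault-free U1=0, U2=0, U3=1, U4=0, U5=1, U6=0, U7=1, U8=0, U9=1, U10=1, U11=1, U12=0 → Y1=1, Y2=0; observed Y1=1, Y2=0. Eliminates U8 stuck-at-1, U9 stuck-at-0.
Only U7 stuck-at-1 is consistent with every test.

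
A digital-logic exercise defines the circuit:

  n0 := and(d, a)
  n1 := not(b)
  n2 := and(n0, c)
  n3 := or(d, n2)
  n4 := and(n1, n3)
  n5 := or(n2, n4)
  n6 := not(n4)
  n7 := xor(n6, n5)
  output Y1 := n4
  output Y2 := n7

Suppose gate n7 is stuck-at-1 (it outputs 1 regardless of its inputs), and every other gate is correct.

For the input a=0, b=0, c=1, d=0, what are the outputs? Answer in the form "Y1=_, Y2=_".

Y1=0, Y2=1

Propagate with n7 forced: n0=0, n1=1, n2=0, n3=0, n4=0, n5=0, n6=1, n7=1 [stuck-at-1].
So the outputs are Y1=0, Y2=1. (Same as the fault-free value — the fault is masked on this input.)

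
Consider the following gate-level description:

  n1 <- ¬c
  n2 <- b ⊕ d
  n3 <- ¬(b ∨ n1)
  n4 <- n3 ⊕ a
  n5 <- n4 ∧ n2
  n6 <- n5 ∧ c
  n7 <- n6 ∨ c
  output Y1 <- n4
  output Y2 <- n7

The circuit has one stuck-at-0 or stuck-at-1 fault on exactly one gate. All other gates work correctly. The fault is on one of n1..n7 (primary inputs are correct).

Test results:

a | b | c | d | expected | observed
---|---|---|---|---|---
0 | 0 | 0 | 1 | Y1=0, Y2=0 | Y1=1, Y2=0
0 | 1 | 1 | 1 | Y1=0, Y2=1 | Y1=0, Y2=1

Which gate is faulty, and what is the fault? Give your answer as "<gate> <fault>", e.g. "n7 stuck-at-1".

Fault-free values for test 1 (a=0, b=0, c=0, d=1): n1=1, n2=1, n3=0, n4=0, n5=0, n6=0, n7=0, giving Y1=0, Y2=0. Observed Y1=1, Y2=0.
Test 1: faults giving observed Y1=1, Y2=0 are {n1 stuck-at-0, n3 stuck-at-1, n4 stuck-at-1}.
Test 2 (a=0, b=1, c=1, d=1): fault-free n1=0, n2=0, n3=0, n4=0, n5=0, n6=0, n7=1 → Y1=0, Y2=1; observed Y1=0, Y2=1. Eliminates n3 stuck-at-1, n4 stuck-at-1.
Only n1 stuck-at-0 is consistent with every test.

n1 stuck-at-0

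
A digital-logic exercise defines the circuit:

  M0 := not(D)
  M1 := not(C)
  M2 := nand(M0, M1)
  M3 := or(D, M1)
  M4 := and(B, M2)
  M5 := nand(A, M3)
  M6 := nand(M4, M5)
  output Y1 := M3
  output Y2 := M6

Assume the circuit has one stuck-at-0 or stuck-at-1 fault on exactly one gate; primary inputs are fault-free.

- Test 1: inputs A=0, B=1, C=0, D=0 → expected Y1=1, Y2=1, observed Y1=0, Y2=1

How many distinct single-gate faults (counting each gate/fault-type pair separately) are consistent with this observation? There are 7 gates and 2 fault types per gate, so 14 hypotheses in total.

1

Fault-free: M0=1, M1=1, M2=0, M3=1, M4=0, M5=1, M6=1 → Y1=1, Y2=1. Observed Y1=0, Y2=1.
  M0 stuck-at-0: output Y1=1, Y2=0 ✗
  M0 stuck-at-1: output Y1=1, Y2=1 ✗
  M1 stuck-at-0: output Y1=0, Y2=0 ✗
  M1 stuck-at-1: output Y1=1, Y2=1 ✗
  M2 stuck-at-0: output Y1=1, Y2=1 ✗
  M2 stuck-at-1: output Y1=1, Y2=0 ✗
  M3 stuck-at-0: output Y1=0, Y2=1 ✓
  M3 stuck-at-1: output Y1=1, Y2=1 ✗
  M4 stuck-at-0: output Y1=1, Y2=1 ✗
  M4 stuck-at-1: output Y1=1, Y2=0 ✗
  M5 stuck-at-0: output Y1=1, Y2=1 ✗
  M5 stuck-at-1: output Y1=1, Y2=1 ✗
  M6 stuck-at-0: output Y1=1, Y2=0 ✗
  M6 stuck-at-1: output Y1=1, Y2=1 ✗
Consistent faults: {M3 stuck-at-0} — 1 in all.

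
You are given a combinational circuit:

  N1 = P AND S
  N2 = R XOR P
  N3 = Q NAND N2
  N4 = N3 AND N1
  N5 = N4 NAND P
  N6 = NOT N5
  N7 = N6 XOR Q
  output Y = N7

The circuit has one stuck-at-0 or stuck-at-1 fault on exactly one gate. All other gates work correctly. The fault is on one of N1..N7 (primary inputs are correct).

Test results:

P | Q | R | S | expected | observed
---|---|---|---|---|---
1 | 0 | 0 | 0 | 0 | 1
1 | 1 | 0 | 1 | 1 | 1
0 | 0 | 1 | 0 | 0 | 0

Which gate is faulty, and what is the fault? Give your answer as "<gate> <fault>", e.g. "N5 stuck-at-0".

Fault-free values for test 1 (P=1, Q=0, R=0, S=0): N1=0, N2=1, N3=1, N4=0, N5=1, N6=0, N7=0, giving Y=0. Observed 1.
Test 1: faults giving observed 1 are {N1 stuck-at-1, N4 stuck-at-1, N5 stuck-at-0, N6 stuck-at-1, N7 stuck-at-1}.
Test 2 (P=1, Q=1, R=0, S=1): fault-free N1=1, N2=1, N3=0, N4=0, N5=1, N6=0, N7=1 → 1; observed 1. Eliminates N4 stuck-at-1, N5 stuck-at-0, N6 stuck-at-1.
Test 3 (P=0, Q=0, R=1, S=0): fault-free N1=0, N2=1, N3=1, N4=0, N5=1, N6=0, N7=0 → 0; observed 0. Eliminates N7 stuck-at-1.
Only N1 stuck-at-1 is consistent with every test.

N1 stuck-at-1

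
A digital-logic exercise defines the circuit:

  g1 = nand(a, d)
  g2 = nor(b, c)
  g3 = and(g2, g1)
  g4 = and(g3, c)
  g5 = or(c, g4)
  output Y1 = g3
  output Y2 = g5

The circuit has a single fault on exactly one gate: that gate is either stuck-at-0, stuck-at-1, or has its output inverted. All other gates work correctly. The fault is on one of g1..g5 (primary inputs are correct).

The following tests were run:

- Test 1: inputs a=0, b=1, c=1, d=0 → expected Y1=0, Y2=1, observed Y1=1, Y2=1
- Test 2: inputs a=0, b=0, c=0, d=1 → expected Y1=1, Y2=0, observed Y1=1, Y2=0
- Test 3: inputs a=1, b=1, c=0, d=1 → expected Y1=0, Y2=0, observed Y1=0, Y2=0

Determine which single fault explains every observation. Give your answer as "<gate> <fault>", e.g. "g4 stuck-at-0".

Fault-free values for test 1 (a=0, b=1, c=1, d=0): g1=1, g2=0, g3=0, g4=0, g5=1, giving Y1=0, Y2=1. Observed Y1=1, Y2=1.
Test 1: faults giving observed Y1=1, Y2=1 are {g2 stuck-at-1, g2 inverted output, g3 stuck-at-1, g3 inverted output}.
Test 2 (a=0, b=0, c=0, d=1): fault-free g1=1, g2=1, g3=1, g4=0, g5=0 → Y1=1, Y2=0; observed Y1=1, Y2=0. Eliminates g2 inverted output, g3 inverted output.
Test 3 (a=1, b=1, c=0, d=1): fault-free g1=0, g2=0, g3=0, g4=0, g5=0 → Y1=0, Y2=0; observed Y1=0, Y2=0. Eliminates g3 stuck-at-1.
Only g2 stuck-at-1 is consistent with every test.

g2 stuck-at-1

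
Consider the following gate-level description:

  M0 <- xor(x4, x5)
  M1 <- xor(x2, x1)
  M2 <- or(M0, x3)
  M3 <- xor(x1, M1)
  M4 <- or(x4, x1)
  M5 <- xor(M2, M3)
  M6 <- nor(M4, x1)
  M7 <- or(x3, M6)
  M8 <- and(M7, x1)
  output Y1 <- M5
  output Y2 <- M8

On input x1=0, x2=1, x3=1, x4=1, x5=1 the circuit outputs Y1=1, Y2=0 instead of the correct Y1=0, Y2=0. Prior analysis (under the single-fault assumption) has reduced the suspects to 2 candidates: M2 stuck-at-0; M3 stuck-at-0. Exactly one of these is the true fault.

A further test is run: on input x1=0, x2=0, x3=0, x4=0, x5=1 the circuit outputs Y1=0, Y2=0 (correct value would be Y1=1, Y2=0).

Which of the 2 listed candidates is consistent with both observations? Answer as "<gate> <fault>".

M2 stuck-at-0

Evaluate each candidate on input x1=0, x2=0, x3=0, x4=0, x5=1:
  M2 stuck-at-0: M0=1, M1=0, M2=0 [stuck-at-0], M3=0, M4=0, M5=0, M6=1, M7=1, M8=0 → Y1=0, Y2=0 — matches
  M3 stuck-at-0: M0=1, M1=0, M2=1, M3=0 [stuck-at-0], M4=0, M5=1, M6=1, M7=1, M8=0 → Y1=1, Y2=0 — eliminated
Only M2 stuck-at-0 reproduces the observed Y1=0, Y2=0.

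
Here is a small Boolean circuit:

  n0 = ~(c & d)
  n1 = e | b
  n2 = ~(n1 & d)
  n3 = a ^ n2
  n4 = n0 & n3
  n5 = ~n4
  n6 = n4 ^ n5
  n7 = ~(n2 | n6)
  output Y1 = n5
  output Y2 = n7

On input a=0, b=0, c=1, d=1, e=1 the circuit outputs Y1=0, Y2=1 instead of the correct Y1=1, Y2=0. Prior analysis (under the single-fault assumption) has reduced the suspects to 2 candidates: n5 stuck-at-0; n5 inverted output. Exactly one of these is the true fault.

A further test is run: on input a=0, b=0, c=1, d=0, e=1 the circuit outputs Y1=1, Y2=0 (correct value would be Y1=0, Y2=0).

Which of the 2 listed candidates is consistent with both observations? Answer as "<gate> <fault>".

n5 inverted output

Evaluate each candidate on input a=0, b=0, c=1, d=0, e=1:
  n5 stuck-at-0: n0=1, n1=1, n2=1, n3=1, n4=1, n5=0 [stuck-at-0], n6=1, n7=0 → Y1=0, Y2=0 — eliminated
  n5 inverted output: n0=1, n1=1, n2=1, n3=1, n4=1, n5=1 [inverted output], n6=0, n7=0 → Y1=1, Y2=0 — matches
Only n5 inverted output reproduces the observed Y1=1, Y2=0.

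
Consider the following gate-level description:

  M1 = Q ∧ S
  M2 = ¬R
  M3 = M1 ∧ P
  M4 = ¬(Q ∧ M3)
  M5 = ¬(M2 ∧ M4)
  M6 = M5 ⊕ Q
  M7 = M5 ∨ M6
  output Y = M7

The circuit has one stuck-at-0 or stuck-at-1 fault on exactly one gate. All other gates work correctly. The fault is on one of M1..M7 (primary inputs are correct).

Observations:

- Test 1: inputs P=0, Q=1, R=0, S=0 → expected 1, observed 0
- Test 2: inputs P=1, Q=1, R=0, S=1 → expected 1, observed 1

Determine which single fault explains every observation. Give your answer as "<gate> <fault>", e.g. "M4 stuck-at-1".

Fault-free values for test 1 (P=0, Q=1, R=0, S=0): M1=0, M2=1, M3=0, M4=1, M5=0, M6=1, M7=1, giving Y=1. Observed 0.
Test 1: faults giving observed 0 are {M6 stuck-at-0, M7 stuck-at-0}.
Test 2 (P=1, Q=1, R=0, S=1): fault-free M1=1, M2=1, M3=1, M4=0, M5=1, M6=0, M7=1 → 1; observed 1. Eliminates M7 stuck-at-0.
Only M6 stuck-at-0 is consistent with every test.

M6 stuck-at-0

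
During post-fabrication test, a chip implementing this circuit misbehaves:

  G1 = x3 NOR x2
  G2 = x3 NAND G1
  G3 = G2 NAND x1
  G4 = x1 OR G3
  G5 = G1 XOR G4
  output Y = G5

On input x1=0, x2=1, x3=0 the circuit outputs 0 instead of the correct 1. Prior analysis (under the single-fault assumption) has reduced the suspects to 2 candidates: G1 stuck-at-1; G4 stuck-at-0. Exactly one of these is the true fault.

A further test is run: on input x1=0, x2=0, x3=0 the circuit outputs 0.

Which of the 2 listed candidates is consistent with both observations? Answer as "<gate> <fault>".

G1 stuck-at-1

Evaluate each candidate on input x1=0, x2=0, x3=0:
  G1 stuck-at-1: G1=1 [stuck-at-1], G2=1, G3=1, G4=1, G5=0 → 0 — matches
  G4 stuck-at-0: G1=1, G2=1, G3=1, G4=0 [stuck-at-0], G5=1 → 1 — eliminated
Only G1 stuck-at-1 reproduces the observed 0.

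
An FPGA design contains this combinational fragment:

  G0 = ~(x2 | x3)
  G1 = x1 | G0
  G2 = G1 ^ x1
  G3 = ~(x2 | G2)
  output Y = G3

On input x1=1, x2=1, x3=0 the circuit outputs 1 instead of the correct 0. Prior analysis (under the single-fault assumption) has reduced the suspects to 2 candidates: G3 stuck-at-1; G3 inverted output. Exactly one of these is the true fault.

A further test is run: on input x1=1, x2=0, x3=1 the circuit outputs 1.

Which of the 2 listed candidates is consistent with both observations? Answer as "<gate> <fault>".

G3 stuck-at-1

Evaluate each candidate on input x1=1, x2=0, x3=1:
  G3 stuck-at-1: G0=0, G1=1, G2=0, G3=1 [stuck-at-1] → 1 — matches
  G3 inverted output: G0=0, G1=1, G2=0, G3=0 [inverted output] → 0 — eliminated
Only G3 stuck-at-1 reproduces the observed 1.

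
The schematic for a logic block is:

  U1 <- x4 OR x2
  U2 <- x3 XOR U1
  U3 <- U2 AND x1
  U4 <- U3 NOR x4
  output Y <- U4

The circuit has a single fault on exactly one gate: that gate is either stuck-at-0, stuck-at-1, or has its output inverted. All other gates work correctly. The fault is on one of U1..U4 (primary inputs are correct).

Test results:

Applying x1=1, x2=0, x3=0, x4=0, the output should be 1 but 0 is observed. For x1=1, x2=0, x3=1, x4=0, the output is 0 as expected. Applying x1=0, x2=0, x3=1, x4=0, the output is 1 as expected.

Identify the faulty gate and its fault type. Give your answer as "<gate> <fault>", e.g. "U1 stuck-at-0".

U2 stuck-at-1

Fault-free values for test 1 (x1=1, x2=0, x3=0, x4=0): U1=0, U2=0, U3=0, U4=1, giving Y=1. Observed 0.
Test 1: faults giving observed 0 are {U1 stuck-at-1, U1 inverted output, U2 stuck-at-1, U2 inverted output, U3 stuck-at-1, U3 inverted output, U4 stuck-at-0, U4 inverted output}.
Test 2 (x1=1, x2=0, x3=1, x4=0): fault-free U1=0, U2=1, U3=1, U4=0 → 0; observed 0. Eliminates U1 stuck-at-1, U1 inverted output, U2 inverted output, U3 inverted output, U4 inverted output.
Test 3 (x1=0, x2=0, x3=1, x4=0): fault-free U1=0, U2=1, U3=0, U4=1 → 1; observed 1. Eliminates U3 stuck-at-1, U4 stuck-at-0.
Only U2 stuck-at-1 is consistent with every test.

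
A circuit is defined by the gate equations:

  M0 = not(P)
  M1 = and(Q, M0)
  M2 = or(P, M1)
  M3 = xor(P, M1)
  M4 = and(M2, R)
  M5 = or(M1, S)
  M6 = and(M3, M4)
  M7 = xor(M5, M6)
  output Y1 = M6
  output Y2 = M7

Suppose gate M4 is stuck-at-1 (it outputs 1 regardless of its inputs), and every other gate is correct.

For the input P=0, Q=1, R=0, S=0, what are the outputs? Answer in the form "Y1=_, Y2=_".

Y1=1, Y2=0

Propagate with M4 forced: M0=1, M1=1, M2=1, M3=1, M4=1 [stuck-at-1], M5=1, M6=1, M7=0.
So the outputs are Y1=1, Y2=0. (Without the fault they would be Y1=0, Y2=1.)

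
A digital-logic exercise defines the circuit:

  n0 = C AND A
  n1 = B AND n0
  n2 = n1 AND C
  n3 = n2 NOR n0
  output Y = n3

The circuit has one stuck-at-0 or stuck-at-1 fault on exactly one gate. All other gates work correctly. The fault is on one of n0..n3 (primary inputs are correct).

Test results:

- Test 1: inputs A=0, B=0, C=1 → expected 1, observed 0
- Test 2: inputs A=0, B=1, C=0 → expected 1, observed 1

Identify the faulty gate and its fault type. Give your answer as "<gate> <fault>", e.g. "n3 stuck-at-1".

Fault-free values for test 1 (A=0, B=0, C=1): n0=0, n1=0, n2=0, n3=1, giving Y=1. Observed 0.
Test 1: faults giving observed 0 are {n0 stuck-at-1, n1 stuck-at-1, n2 stuck-at-1, n3 stuck-at-0}.
Test 2 (A=0, B=1, C=0): fault-free n0=0, n1=0, n2=0, n3=1 → 1; observed 1. Eliminates n0 stuck-at-1, n2 stuck-at-1, n3 stuck-at-0.
Only n1 stuck-at-1 is consistent with every test.

n1 stuck-at-1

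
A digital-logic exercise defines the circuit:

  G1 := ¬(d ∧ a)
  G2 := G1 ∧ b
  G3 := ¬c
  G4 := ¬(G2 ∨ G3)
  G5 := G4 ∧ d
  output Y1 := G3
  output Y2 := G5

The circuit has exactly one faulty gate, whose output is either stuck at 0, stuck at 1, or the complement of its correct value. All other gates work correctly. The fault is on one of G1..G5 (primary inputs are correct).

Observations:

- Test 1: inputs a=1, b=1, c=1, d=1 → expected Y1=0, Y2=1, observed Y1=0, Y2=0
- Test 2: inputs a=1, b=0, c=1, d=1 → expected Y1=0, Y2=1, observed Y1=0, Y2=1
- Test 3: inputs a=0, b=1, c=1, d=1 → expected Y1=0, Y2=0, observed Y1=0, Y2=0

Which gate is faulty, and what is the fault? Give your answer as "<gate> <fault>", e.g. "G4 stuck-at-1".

Fault-free values for test 1 (a=1, b=1, c=1, d=1): G1=0, G2=0, G3=0, G4=1, G5=1, giving Y1=0, Y2=1. Observed Y1=0, Y2=0.
Test 1: faults giving observed Y1=0, Y2=0 are {G1 stuck-at-1, G1 inverted output, G2 stuck-at-1, G2 inverted output, G4 stuck-at-0, G4 inverted output, G5 stuck-at-0, G5 inverted output}.
Test 2 (a=1, b=0, c=1, d=1): fault-free G1=0, G2=0, G3=0, G4=1, G5=1 → Y1=0, Y2=1; observed Y1=0, Y2=1. Eliminates G2 stuck-at-1, G2 inverted output, G4 stuck-at-0, G4 inverted output, G5 stuck-at-0, G5 inverted output.
Test 3 (a=0, b=1, c=1, d=1): fault-free G1=1, G2=1, G3=0, G4=0, G5=0 → Y1=0, Y2=0; observed Y1=0, Y2=0. Eliminates G1 inverted output.
Only G1 stuck-at-1 is consistent with every test.

G1 stuck-at-1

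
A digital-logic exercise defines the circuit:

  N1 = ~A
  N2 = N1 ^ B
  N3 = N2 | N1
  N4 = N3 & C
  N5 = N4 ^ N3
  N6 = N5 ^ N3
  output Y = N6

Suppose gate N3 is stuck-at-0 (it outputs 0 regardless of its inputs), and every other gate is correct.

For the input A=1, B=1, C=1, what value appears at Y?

Propagate with N3 forced: N1=0, N2=1, N3=0 [stuck-at-0], N4=0, N5=0, N6=0.
So Y = 0. (Without the fault it would be 1.)

0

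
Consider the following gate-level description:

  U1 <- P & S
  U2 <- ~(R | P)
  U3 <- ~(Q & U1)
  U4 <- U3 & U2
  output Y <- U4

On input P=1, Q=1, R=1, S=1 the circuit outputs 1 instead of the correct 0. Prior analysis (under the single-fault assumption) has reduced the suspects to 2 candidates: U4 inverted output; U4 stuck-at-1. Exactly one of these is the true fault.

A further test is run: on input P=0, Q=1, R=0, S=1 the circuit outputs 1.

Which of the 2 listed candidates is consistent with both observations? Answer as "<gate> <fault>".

U4 stuck-at-1

Evaluate each candidate on input P=0, Q=1, R=0, S=1:
  U4 inverted output: U1=0, U2=1, U3=1, U4=0 [inverted output] → 0 — eliminated
  U4 stuck-at-1: U1=0, U2=1, U3=1, U4=1 [stuck-at-1] → 1 — matches
Only U4 stuck-at-1 reproduces the observed 1.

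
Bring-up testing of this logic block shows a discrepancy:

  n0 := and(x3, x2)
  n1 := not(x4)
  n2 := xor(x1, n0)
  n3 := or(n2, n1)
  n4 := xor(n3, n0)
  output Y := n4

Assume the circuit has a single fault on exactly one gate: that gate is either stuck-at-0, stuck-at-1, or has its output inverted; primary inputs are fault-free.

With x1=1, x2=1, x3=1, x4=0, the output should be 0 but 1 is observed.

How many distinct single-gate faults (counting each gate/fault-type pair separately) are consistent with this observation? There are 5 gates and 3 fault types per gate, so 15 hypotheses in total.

Fault-free: n0=1, n1=1, n2=0, n3=1, n4=0 → 0. Observed 1.
  n0: stuck-at-0, inverted output ✓; others ✗
  n1: stuck-at-0, inverted output ✓; others ✗
  n2: none of the 3 fault types match ✗
  n3: stuck-at-0, inverted output ✓; others ✗
  n4: stuck-at-1, inverted output ✓; others ✗
Consistent faults: {n0 stuck-at-0, n0 inverted output, n1 stuck-at-0, n1 inverted output, n3 stuck-at-0, n3 inverted output, n4 stuck-at-1, n4 inverted output} — 8 in all.

8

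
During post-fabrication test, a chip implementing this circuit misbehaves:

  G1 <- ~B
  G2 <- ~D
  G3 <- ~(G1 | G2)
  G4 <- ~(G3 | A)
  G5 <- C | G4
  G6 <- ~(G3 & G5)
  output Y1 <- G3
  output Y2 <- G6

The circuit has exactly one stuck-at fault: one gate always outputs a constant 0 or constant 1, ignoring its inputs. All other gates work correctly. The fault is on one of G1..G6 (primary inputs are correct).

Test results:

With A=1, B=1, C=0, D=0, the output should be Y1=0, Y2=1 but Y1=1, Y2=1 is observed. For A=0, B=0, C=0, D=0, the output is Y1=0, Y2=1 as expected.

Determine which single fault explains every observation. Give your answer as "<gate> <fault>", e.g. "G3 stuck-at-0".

Fault-free values for test 1 (A=1, B=1, C=0, D=0): G1=0, G2=1, G3=0, G4=0, G5=0, G6=1, giving Y1=0, Y2=1. Observed Y1=1, Y2=1.
Test 1: faults giving observed Y1=1, Y2=1 are {G2 stuck-at-0, G3 stuck-at-1}.
Test 2 (A=0, B=0, C=0, D=0): fault-free G1=1, G2=1, G3=0, G4=1, G5=1, G6=1 → Y1=0, Y2=1; observed Y1=0, Y2=1. Eliminates G3 stuck-at-1.
Only G2 stuck-at-0 is consistent with every test.

G2 stuck-at-0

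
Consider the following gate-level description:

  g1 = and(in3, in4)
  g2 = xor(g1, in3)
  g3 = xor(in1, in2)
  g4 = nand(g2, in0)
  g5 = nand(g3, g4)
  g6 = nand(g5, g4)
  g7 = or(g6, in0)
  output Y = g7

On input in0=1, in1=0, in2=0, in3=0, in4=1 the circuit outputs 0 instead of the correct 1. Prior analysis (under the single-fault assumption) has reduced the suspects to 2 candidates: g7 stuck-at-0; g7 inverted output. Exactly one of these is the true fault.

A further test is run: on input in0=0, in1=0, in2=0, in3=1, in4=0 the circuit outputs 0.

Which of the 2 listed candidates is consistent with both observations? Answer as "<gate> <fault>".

g7 stuck-at-0

Evaluate each candidate on input in0=0, in1=0, in2=0, in3=1, in4=0:
  g7 stuck-at-0: g1=0, g2=1, g3=0, g4=1, g5=1, g6=0, g7=0 [stuck-at-0] → 0 — matches
  g7 inverted output: g1=0, g2=1, g3=0, g4=1, g5=1, g6=0, g7=1 [inverted output] → 1 — eliminated
Only g7 stuck-at-0 reproduces the observed 0.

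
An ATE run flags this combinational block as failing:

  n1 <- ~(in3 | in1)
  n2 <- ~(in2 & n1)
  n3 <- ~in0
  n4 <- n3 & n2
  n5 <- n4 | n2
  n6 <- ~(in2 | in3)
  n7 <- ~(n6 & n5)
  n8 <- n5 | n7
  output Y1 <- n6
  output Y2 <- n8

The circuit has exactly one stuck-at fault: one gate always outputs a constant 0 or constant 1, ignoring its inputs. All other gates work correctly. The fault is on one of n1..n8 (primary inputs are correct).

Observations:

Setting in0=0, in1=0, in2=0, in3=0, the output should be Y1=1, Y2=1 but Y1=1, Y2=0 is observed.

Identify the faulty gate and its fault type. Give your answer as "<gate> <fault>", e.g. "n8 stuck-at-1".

Fault-free values for test 1 (in0=0, in1=0, in2=0, in3=0): n1=1, n2=1, n3=1, n4=1, n5=1, n6=1, n7=0, n8=1, giving Y1=1, Y2=1. Observed Y1=1, Y2=0.
Test 1: faults giving observed Y1=1, Y2=0 are {n8 stuck-at-0}.
Only n8 stuck-at-0 is consistent with every test.

n8 stuck-at-0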